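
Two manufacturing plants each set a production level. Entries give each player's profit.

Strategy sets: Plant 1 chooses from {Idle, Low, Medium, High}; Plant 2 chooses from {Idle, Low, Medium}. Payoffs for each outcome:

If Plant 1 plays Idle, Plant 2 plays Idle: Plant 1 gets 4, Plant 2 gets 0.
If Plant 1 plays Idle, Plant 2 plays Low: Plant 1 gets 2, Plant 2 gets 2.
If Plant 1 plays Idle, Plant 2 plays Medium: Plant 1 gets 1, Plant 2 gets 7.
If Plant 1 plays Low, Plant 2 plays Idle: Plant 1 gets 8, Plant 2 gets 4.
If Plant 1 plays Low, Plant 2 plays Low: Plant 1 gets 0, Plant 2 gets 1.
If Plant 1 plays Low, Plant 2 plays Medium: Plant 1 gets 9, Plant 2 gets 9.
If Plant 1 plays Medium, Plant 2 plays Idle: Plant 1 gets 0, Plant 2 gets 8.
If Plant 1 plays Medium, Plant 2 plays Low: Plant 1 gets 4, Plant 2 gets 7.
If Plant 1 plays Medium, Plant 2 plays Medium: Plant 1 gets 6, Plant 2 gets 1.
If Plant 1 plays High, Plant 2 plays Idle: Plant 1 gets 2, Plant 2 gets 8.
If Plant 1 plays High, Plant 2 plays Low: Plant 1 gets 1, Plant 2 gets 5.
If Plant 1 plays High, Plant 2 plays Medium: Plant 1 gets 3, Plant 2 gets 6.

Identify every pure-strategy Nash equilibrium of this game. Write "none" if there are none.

(Idle, Idle): Plant 1 can switch to Low (4 → 8). Not NE.
(Idle, Low): Plant 1 can switch to Medium (2 → 4). Not NE.
(Idle, Medium): Plant 1 can switch to Low (1 → 9). Not NE.
(Low, Idle): Plant 2 can switch to Medium (4 → 9). Not NE.
(Low, Low): Plant 1 can switch to Idle (0 → 2). Not NE.
(Low, Medium): Plant 1 gets 9, best alternative 6; Plant 2 gets 9, best alternative 4. No profitable deviation — NE.
(Medium, Idle): Plant 1 can switch to Idle (0 → 4). Not NE.
(Medium, Low): Plant 2 can switch to Idle (7 → 8). Not NE.
(Medium, Medium): Plant 1 can switch to Low (6 → 9). Not NE.
(High, Idle): Plant 1 can switch to Idle (2 → 4). Not NE.
(High, Low): Plant 1 can switch to Idle (1 → 2). Not NE.
(High, Medium): Plant 1 can switch to Low (3 → 9). Not NE.

Pure NE: (Low, Medium)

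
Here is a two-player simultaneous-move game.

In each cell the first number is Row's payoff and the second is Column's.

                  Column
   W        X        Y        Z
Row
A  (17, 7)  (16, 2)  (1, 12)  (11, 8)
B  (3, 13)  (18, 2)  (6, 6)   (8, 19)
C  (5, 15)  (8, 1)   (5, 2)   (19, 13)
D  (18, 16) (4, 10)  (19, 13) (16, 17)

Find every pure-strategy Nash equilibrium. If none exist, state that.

For each player, find the best response to each opponent profile; mutual best responses are the pure NE.
Row against W: payoffs 17, 3, 5, 18 → best response D.
Row against X: payoffs 16, 18, 8, 4 → best response B.
Row against Y: payoffs 1, 6, 5, 19 → best response D.
Row against Z: payoffs 11, 8, 19, 16 → best response C.
Column against A: payoffs 7, 2, 12, 8 → best response Y.
Column against B: payoffs 13, 2, 6, 19 → best response Z.
Column against C: payoffs 15, 1, 2, 13 → best response W.
Column against D: payoffs 16, 10, 13, 17 → best response Z.
No profile is a mutual best response for all players.

No pure-strategy Nash equilibrium.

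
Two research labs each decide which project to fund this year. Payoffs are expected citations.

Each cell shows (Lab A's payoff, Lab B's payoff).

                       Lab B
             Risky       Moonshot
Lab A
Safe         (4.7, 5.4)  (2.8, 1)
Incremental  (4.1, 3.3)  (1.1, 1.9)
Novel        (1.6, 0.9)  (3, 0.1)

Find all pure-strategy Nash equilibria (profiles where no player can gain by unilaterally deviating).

Check each profile: it is a Nash equilibrium iff no player can strictly gain by switching unilaterally.
(Safe, Risky): Lab A gets 4.7, best alternative 4.1; Lab B gets 5.4, best alternative 1. No profitable deviation — NE.
(Safe, Moonshot): Lab A can switch to Novel (2.8 → 3). Not NE.
(Incremental, Risky): Lab A can switch to Safe (4.1 → 4.7). Not NE.
(Incremental, Moonshot): Lab A can switch to Safe (1.1 → 2.8). Not NE.
(Novel, Risky): Lab A can switch to Safe (1.6 → 4.7). Not NE.
(Novel, Moonshot): Lab B can switch to Risky (0.1 → 0.9). Not NE.

The unique pure-strategy Nash equilibrium is (Safe, Risky).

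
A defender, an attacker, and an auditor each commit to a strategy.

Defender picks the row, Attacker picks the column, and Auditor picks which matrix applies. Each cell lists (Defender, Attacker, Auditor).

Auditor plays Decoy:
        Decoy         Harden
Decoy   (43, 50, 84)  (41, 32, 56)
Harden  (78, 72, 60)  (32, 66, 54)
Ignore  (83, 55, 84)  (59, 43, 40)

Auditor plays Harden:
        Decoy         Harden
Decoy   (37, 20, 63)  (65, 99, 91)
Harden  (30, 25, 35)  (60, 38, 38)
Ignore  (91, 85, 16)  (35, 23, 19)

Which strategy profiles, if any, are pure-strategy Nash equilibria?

Mark each player's best response to every combination of opponents' strategies; a profile where every player is best-responding is a pure Nash equilibrium.
Defender against (Decoy, Decoy): payoffs 43, 78, 83 → best response Ignore.
Defender against (Decoy, Harden): payoffs 37, 30, 91 → best response Ignore.
Defender against (Harden, Decoy): payoffs 41, 32, 59 → best response Ignore.
Defender against (Harden, Harden): payoffs 65, 60, 35 → best response Decoy.
Attacker against (Decoy, Decoy): payoffs 50, 32 → best response Decoy.
Attacker against (Decoy, Harden): payoffs 20, 99 → best response Harden.
Attacker against (Harden, Decoy): payoffs 72, 66 → best response Decoy.
Attacker against (Harden, Harden): payoffs 25, 38 → best response Harden.
Attacker against (Ignore, Decoy): payoffs 55, 43 → best response Decoy.
Attacker against (Ignore, Harden): payoffs 85, 23 → best response Decoy.
Auditor against (Decoy, Decoy): payoffs 84, 63 → best response Decoy.
Auditor against (Decoy, Harden): payoffs 56, 91 → best response Harden.
Auditor against (Harden, Decoy): payoffs 60, 35 → best response Decoy.
Auditor against (Harden, Harden): payoffs 54, 38 → best response Decoy.
Auditor against (Ignore, Decoy): payoffs 84, 16 → best response Decoy.
Auditor against (Ignore, Harden): payoffs 40, 19 → best response Decoy.
Mutual best responses: (Decoy, Harden, Harden); (Ignore, Decoy, Decoy).

The pure Nash equilibria are (Decoy, Harden, Harden), (Ignore, Decoy, Decoy).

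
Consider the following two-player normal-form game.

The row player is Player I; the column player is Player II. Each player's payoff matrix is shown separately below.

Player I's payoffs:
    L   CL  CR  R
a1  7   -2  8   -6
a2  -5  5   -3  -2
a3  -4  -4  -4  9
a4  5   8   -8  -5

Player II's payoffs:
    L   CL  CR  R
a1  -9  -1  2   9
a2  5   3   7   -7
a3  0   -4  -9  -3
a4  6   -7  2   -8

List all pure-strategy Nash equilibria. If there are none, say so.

No pure-strategy Nash equilibrium.

Player I against L: payoffs 7, -5, -4, 5 → best response a1.
Player I against CL: payoffs -2, 5, -4, 8 → best response a4.
Player I against CR: payoffs 8, -3, -4, -8 → best response a1.
Player I against R: payoffs -6, -2, 9, -5 → best response a3.
Player II against a1: payoffs -9, -1, 2, 9 → best response R.
Player II against a2: payoffs 5, 3, 7, -7 → best response CR.
Player II against a3: payoffs 0, -4, -9, -3 → best response L.
Player II against a4: payoffs 6, -7, 2, -8 → best response L.
No profile is a mutual best response for all players.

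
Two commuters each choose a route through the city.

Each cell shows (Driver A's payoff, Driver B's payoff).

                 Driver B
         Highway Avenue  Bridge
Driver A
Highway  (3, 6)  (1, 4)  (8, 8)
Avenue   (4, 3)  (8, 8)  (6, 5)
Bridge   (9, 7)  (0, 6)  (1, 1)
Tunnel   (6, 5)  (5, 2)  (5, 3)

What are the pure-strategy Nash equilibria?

(Highway, Highway): Driver A can switch to Avenue (3 → 4). Not NE.
(Highway, Avenue): Driver A can switch to Avenue (1 → 8). Not NE.
(Highway, Bridge): Driver A gets 8, best alternative 6; Driver B gets 8, best alternative 6. No profitable deviation — NE.
(Avenue, Highway): Driver A can switch to Bridge (4 → 9). Not NE.
(Avenue, Avenue): Driver A gets 8, best alternative 5; Driver B gets 8, best alternative 5. No profitable deviation — NE.
(Avenue, Bridge): Driver A can switch to Highway (6 → 8). Not NE.
(Bridge, Highway): Driver A gets 9, best alternative 6; Driver B gets 7, best alternative 6. No profitable deviation — NE.
(Bridge, Avenue): Driver A can switch to Highway (0 → 1). Not NE.
(Bridge, Bridge): Driver A can switch to Highway (1 → 8). Not NE.
(The remaining 3 profiles each have a profitable deviation by the same check.)

Pure-strategy Nash equilibria: (Highway, Bridge) and (Avenue, Avenue) and (Bridge, Highway)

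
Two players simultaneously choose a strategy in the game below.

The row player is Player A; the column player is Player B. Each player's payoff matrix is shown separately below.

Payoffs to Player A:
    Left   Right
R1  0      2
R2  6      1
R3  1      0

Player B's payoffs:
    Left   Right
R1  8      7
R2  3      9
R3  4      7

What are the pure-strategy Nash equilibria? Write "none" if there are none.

Player A against Left: payoffs 0, 6, 1 → best response R2.
Player A against Right: payoffs 2, 1, 0 → best response R1.
Player B against R1: payoffs 8, 7 → best response Left.
Player B against R2: payoffs 3, 9 → best response Right.
Player B against R3: payoffs 4, 7 → best response Right.
No profile is a mutual best response for all players.

No pure-strategy Nash equilibrium.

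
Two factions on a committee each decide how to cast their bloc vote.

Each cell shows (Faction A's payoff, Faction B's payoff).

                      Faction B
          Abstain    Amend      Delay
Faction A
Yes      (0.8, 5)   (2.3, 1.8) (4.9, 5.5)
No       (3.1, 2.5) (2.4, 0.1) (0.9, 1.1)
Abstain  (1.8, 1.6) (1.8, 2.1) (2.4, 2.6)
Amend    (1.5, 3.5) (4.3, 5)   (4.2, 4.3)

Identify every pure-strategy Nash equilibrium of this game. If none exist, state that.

(Yes, Abstain): Faction A can switch to No (0.8 → 3.1). Not NE.
(Yes, Amend): Faction A can switch to No (2.3 → 2.4). Not NE.
(Yes, Delay): Faction A gets 4.9, best alternative 4.2; Faction B gets 5.5, best alternative 5. No profitable deviation — NE.
(No, Abstain): Faction A gets 3.1, best alternative 1.8; Faction B gets 2.5, best alternative 1.1. No profitable deviation — NE.
(No, Amend): Faction A can switch to Amend (2.4 → 4.3). Not NE.
(No, Delay): Faction A can switch to Yes (0.9 → 4.9). Not NE.
(Abstain, Abstain): Faction A can switch to No (1.8 → 3.1). Not NE.
(Abstain, Amend): Faction A can switch to Yes (1.8 → 2.3). Not NE.
(Abstain, Delay): Faction A can switch to Yes (2.4 → 4.9). Not NE.
(Amend, Abstain): Faction A can switch to No (1.5 → 3.1). Not NE.
(Amend, Amend): Faction A gets 4.3, best alternative 2.4; Faction B gets 5, best alternative 4.3. No profitable deviation — NE.
(Amend, Delay): Faction A can switch to Yes (4.2 → 4.9). Not NE.

The pure Nash equilibria are (Yes, Delay) and (No, Abstain) and (Amend, Amend).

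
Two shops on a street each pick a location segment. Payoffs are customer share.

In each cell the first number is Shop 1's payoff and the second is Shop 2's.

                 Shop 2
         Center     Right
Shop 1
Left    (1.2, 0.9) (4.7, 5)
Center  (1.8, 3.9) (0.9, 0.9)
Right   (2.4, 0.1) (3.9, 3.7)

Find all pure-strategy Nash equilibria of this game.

(Left, Center): Shop 1 can switch to Center (1.2 → 1.8). Not NE.
(Left, Right): Shop 1 gets 4.7, best alternative 3.9; Shop 2 gets 5, best alternative 0.9. No profitable deviation — NE.
(Center, Center): Shop 1 can switch to Right (1.8 → 2.4). Not NE.
(Center, Right): Shop 1 can switch to Left (0.9 → 4.7). Not NE.
(Right, Center): Shop 2 can switch to Right (0.1 → 3.7). Not NE.
(Right, Right): Shop 1 can switch to Left (3.9 → 4.7). Not NE.

Pure NE: (Left, Right)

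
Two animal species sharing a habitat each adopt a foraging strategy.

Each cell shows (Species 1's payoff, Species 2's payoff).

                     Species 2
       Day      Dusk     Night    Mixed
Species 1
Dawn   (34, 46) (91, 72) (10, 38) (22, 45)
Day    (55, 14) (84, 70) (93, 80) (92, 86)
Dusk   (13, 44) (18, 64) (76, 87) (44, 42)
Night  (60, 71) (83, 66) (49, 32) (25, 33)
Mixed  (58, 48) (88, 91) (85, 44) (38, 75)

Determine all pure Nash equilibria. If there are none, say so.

Pure-strategy Nash equilibria: (Dawn, Dusk), (Day, Mixed), (Night, Day)

(Dawn, Day): Species 1 can switch to Day (34 → 55). Not NE.
(Dawn, Dusk): Species 1 gets 91, best alternative 88; Species 2 gets 72, best alternative 46. No profitable deviation — NE.
(Dawn, Night): Species 1 can switch to Day (10 → 93). Not NE.
(Dawn, Mixed): Species 1 can switch to Day (22 → 92). Not NE.
(Day, Day): Species 1 can switch to Night (55 → 60). Not NE.
(Day, Dusk): Species 1 can switch to Dawn (84 → 91). Not NE.
(Day, Night): Species 2 can switch to Mixed (80 → 86). Not NE.
(Day, Mixed): Species 1 gets 92, best alternative 44; Species 2 gets 86, best alternative 80. No profitable deviation — NE.
(Dusk, Day): Species 1 can switch to Dawn (13 → 34). Not NE.
(Dusk, Dusk): Species 1 can switch to Dawn (18 → 91). Not NE.
(Dusk, Night): Species 1 can switch to Day (76 → 93). Not NE.
(Dusk, Mixed): Species 1 can switch to Day (44 → 92). Not NE.
(Night, Day): Species 1 gets 60, best alternative 58; Species 2 gets 71, best alternative 66. No profitable deviation — NE.
(Night, Dusk): Species 1 can switch to Dawn (83 → 91). Not NE.
(Night, Night): Species 1 can switch to Day (49 → 93). Not NE.
(The remaining 5 profiles each have a profitable deviation by the same check.)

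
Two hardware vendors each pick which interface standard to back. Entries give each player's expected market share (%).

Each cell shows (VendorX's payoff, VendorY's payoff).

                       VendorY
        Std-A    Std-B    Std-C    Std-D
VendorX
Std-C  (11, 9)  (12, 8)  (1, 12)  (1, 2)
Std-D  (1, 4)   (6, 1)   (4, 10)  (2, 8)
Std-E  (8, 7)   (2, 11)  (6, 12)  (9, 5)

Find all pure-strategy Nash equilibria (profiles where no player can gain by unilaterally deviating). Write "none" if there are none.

(Std-C, Std-A): VendorY can switch to Std-C (9 → 12). Not NE.
(Std-C, Std-B): VendorY can switch to Std-A (8 → 9). Not NE.
(Std-C, Std-C): VendorX can switch to Std-D (1 → 4). Not NE.
(Std-C, Std-D): VendorX can switch to Std-D (1 → 2). Not NE.
(Std-D, Std-A): VendorX can switch to Std-C (1 → 11). Not NE.
(Std-D, Std-B): VendorX can switch to Std-C (6 → 12). Not NE.
(Std-D, Std-C): VendorX can switch to Std-E (4 → 6). Not NE.
(Std-D, Std-D): VendorX can switch to Std-E (2 → 9). Not NE.
(Std-E, Std-A): VendorX can switch to Std-C (8 → 11). Not NE.
(Std-E, Std-B): VendorX can switch to Std-C (2 → 12). Not NE.
(Std-E, Std-C): VendorX gets 6, best alternative 4; VendorY gets 12, best alternative 11. No profitable deviation — NE.
(The remaining 1 profile has a profitable deviation by the same check.)

The unique pure-strategy Nash equilibrium is (Std-E, Std-C).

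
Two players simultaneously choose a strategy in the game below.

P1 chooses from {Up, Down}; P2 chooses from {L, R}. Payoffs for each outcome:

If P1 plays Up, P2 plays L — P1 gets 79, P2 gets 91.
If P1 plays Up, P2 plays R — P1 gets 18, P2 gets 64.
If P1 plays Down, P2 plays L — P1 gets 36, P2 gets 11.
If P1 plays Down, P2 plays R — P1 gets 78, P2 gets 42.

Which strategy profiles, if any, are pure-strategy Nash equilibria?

(Up, L); (Down, R)

(Up, L): P1 gets 79, best alternative 36; P2 gets 91, best alternative 64. No profitable deviation — NE.
(Up, R): P1 can switch to Down (18 → 78). Not NE.
(Down, L): P1 can switch to Up (36 → 79). Not NE.
(Down, R): P1 gets 78, best alternative 18; P2 gets 42, best alternative 11. No profitable deviation — NE.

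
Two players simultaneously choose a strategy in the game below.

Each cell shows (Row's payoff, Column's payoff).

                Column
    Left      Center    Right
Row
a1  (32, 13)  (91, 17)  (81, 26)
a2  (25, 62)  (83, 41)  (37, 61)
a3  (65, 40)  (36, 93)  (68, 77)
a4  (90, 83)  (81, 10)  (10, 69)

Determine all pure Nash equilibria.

Row against Left: payoffs 32, 25, 65, 90 → best response a4.
Row against Center: payoffs 91, 83, 36, 81 → best response a1.
Row against Right: payoffs 81, 37, 68, 10 → best response a1.
Column against a1: payoffs 13, 17, 26 → best response Right.
Column against a2: payoffs 62, 41, 61 → best response Left.
Column against a3: payoffs 40, 93, 77 → best response Center.
Column against a4: payoffs 83, 10, 69 → best response Left.
Mutual best responses: (a1, Right); (a4, Left).

(a1, Right), (a4, Left)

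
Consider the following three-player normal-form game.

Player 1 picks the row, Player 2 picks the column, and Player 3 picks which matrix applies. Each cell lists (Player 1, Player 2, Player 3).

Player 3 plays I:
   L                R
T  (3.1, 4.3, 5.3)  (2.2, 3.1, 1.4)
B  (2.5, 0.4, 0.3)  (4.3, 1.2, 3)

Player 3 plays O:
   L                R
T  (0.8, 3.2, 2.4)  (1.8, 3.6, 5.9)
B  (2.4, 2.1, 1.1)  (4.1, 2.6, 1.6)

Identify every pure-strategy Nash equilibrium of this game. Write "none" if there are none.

The pure Nash equilibria are (T, L, I) and (B, R, I).

Player 1 against (L, I): payoffs 3.1, 2.5 → best response T.
Player 1 against (L, O): payoffs 0.8, 2.4 → best response B.
Player 1 against (R, I): payoffs 2.2, 4.3 → best response B.
Player 1 against (R, O): payoffs 1.8, 4.1 → best response B.
Player 2 against (T, I): payoffs 4.3, 3.1 → best response L.
Player 2 against (T, O): payoffs 3.2, 3.6 → best response R.
Player 2 against (B, I): payoffs 0.4, 1.2 → best response R.
Player 2 against (B, O): payoffs 2.1, 2.6 → best response R.
Player 3 against (T, L): payoffs 5.3, 2.4 → best response I.
Player 3 against (T, R): payoffs 1.4, 5.9 → best response O.
Player 3 against (B, L): payoffs 0.3, 1.1 → best response O.
Player 3 against (B, R): payoffs 3, 1.6 → best response I.
Mutual best responses: (T, L, I); (B, R, I).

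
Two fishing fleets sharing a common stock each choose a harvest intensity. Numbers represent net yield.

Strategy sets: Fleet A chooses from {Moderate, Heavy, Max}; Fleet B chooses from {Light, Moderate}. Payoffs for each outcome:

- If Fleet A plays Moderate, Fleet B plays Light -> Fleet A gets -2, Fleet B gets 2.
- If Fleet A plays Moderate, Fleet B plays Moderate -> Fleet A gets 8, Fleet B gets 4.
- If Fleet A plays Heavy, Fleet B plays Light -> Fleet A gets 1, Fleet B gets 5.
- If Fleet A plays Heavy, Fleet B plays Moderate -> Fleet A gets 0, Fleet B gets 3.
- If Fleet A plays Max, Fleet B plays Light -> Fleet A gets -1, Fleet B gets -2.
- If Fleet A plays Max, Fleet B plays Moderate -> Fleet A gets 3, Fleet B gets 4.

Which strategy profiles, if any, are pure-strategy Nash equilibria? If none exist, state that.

Fleet A against Light: payoffs -2, 1, -1 → best response Heavy.
Fleet A against Moderate: payoffs 8, 0, 3 → best response Moderate.
Fleet B against Moderate: payoffs 2, 4 → best response Moderate.
Fleet B against Heavy: payoffs 5, 3 → best response Light.
Fleet B against Max: payoffs -2, 4 → best response Moderate.
Mutual best responses: (Moderate, Moderate); (Heavy, Light).

(Moderate, Moderate), (Heavy, Light)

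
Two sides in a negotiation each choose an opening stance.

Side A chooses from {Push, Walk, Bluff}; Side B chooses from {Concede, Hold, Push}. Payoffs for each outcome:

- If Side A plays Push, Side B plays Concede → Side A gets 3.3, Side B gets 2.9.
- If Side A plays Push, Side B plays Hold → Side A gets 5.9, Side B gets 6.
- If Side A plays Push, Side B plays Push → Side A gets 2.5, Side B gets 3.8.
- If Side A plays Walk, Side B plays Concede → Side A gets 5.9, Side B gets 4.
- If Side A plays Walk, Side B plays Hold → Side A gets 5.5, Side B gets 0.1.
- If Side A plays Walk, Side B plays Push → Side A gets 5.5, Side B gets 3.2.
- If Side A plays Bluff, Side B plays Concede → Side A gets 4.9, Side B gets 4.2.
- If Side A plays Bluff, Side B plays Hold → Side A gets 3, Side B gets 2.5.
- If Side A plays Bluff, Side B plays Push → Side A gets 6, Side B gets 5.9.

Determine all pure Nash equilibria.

The pure Nash equilibria are (Push, Hold); (Walk, Concede); (Bluff, Push).

(Push, Concede): Side A can switch to Walk (3.3 → 5.9). Not NE.
(Push, Hold): Side A gets 5.9, best alternative 5.5; Side B gets 6, best alternative 3.8. No profitable deviation — NE.
(Push, Push): Side A can switch to Walk (2.5 → 5.5). Not NE.
(Walk, Concede): Side A gets 5.9, best alternative 4.9; Side B gets 4, best alternative 3.2. No profitable deviation — NE.
(Walk, Hold): Side A can switch to Push (5.5 → 5.9). Not NE.
(Walk, Push): Side A can switch to Bluff (5.5 → 6). Not NE.
(Bluff, Concede): Side A can switch to Walk (4.9 → 5.9). Not NE.
(Bluff, Hold): Side A can switch to Push (3 → 5.9). Not NE.
(Bluff, Push): Side A gets 6, best alternative 5.5; Side B gets 5.9, best alternative 4.2. No profitable deviation — NE.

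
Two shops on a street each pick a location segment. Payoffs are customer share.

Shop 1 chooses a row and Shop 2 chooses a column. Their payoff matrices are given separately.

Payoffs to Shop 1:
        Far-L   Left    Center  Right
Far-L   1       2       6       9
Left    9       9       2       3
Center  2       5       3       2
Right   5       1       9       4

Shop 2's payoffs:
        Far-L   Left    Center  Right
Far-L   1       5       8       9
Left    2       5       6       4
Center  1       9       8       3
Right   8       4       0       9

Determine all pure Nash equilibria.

Mark each player's best response to every combination of opponents' strategies; a profile where every player is best-responding is a pure Nash equilibrium.
Shop 1 against Far-L: payoffs 1, 9, 2, 5 → best response Left.
Shop 1 against Left: payoffs 2, 9, 5, 1 → best response Left.
Shop 1 against Center: payoffs 6, 2, 3, 9 → best response Right.
Shop 1 against Right: payoffs 9, 3, 2, 4 → best response Far-L.
Shop 2 against Far-L: payoffs 1, 5, 8, 9 → best response Right.
Shop 2 against Left: payoffs 2, 5, 6, 4 → best response Center.
Shop 2 against Center: payoffs 1, 9, 8, 3 → best response Left.
Shop 2 against Right: payoffs 8, 4, 0, 9 → best response Right.
Mutual best responses: (Far-L, Right).

Pure NE: (Far-L, Right)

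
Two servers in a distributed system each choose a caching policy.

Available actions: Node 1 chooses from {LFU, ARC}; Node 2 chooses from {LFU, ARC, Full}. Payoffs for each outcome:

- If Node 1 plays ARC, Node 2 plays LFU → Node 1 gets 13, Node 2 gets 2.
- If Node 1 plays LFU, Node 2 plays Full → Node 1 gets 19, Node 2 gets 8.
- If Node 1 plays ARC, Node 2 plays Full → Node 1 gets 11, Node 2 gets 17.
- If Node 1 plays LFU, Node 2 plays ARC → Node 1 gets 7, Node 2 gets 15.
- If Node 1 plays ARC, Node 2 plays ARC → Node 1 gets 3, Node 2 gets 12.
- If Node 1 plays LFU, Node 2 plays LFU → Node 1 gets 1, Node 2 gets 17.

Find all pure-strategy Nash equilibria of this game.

This game has no pure Nash equilibrium.

Node 1 against LFU: payoffs 1, 13 → best response ARC.
Node 1 against ARC: payoffs 7, 3 → best response LFU.
Node 1 against Full: payoffs 19, 11 → best response LFU.
Node 2 against LFU: payoffs 17, 15, 8 → best response LFU.
Node 2 against ARC: payoffs 2, 12, 17 → best response Full.
No profile is a mutual best response for all players.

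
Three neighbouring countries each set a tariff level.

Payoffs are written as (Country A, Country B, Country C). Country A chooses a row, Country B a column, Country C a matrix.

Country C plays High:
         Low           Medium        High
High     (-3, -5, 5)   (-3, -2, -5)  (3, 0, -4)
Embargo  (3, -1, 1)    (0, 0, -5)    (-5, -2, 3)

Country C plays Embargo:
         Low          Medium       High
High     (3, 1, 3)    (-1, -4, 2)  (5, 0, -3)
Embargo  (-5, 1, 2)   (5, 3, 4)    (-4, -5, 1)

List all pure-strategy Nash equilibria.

(High, Low, High): Country A can switch to Embargo (-3 → 3). Not NE.
(High, Low, Embargo): Country C can switch to High (3 → 5). Not NE.
(High, Medium, High): Country A can switch to Embargo (-3 → 0). Not NE.
(High, Medium, Embargo): Country A can switch to Embargo (-1 → 5). Not NE.
(High, High, High): Country C can switch to Embargo (-4 → -3). Not NE.
(High, High, Embargo): Country B can switch to Low (0 → 1). Not NE.
(Embargo, Low, High): Country B can switch to Medium (-1 → 0). Not NE.
(Embargo, Low, Embargo): Country A can switch to High (-5 → 3). Not NE.
(Embargo, Medium, High): Country C can switch to Embargo (-5 → 4). Not NE.
(Embargo, Medium, Embargo): Country A gets 5, best alternative -1; Country B gets 3, best alternative 1; Country C gets 4, best alternative -5. No profitable deviation — NE.
(Embargo, High, High): Country A can switch to High (-5 → 3). Not NE.
(Embargo, High, Embargo): Country A can switch to High (-4 → 5). Not NE.

Pure NE: (Embargo, Medium, Embargo)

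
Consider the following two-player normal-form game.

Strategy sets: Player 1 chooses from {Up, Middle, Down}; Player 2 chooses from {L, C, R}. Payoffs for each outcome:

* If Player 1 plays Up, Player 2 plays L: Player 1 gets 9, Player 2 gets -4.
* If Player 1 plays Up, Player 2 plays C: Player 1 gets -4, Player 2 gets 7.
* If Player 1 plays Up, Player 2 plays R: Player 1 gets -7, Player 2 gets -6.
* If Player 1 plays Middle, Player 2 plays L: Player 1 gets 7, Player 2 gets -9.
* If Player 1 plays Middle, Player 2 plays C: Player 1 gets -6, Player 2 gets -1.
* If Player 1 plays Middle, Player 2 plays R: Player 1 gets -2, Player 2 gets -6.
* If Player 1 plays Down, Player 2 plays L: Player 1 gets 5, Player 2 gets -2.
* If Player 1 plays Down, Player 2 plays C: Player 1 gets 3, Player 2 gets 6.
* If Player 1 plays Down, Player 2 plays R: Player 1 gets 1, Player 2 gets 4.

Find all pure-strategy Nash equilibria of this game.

The unique pure-strategy Nash equilibrium is (Down, C).

Player 1 against L: payoffs 9, 7, 5 → best response Up.
Player 1 against C: payoffs -4, -6, 3 → best response Down.
Player 1 against R: payoffs -7, -2, 1 → best response Down.
Player 2 against Up: payoffs -4, 7, -6 → best response C.
Player 2 against Middle: payoffs -9, -1, -6 → best response C.
Player 2 against Down: payoffs -2, 6, 4 → best response C.
Mutual best responses: (Down, C).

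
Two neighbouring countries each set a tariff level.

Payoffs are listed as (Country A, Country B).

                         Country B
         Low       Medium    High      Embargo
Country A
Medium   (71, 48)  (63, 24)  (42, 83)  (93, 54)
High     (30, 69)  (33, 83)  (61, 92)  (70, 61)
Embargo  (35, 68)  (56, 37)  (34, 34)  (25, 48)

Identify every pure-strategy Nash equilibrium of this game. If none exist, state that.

(High, High)

Mark each player's best response to every combination of opponents' strategies; a profile where every player is best-responding is a pure Nash equilibrium.
Country A against Low: payoffs 71, 30, 35 → best response Medium.
Country A against Medium: payoffs 63, 33, 56 → best response Medium.
Country A against High: payoffs 42, 61, 34 → best response High.
Country A against Embargo: payoffs 93, 70, 25 → best response Medium.
Country B against Medium: payoffs 48, 24, 83, 54 → best response High.
Country B against High: payoffs 69, 83, 92, 61 → best response High.
Country B against Embargo: payoffs 68, 37, 34, 48 → best response Low.
Mutual best responses: (High, High).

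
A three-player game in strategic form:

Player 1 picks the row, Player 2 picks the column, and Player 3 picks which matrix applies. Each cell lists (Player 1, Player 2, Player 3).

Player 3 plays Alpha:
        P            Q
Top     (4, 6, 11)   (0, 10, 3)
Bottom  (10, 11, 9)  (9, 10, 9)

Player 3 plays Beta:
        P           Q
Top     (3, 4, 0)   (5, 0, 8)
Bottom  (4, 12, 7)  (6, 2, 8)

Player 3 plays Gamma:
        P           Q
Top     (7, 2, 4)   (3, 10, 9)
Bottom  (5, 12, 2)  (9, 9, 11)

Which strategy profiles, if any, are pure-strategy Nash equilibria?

(Bottom, P, Alpha)

Player 1 against (P, Alpha): payoffs 4, 10 → best response Bottom.
Player 1 against (P, Beta): payoffs 3, 4 → best response Bottom.
Player 1 against (P, Gamma): payoffs 7, 5 → best response Top.
Player 1 against (Q, Alpha): payoffs 0, 9 → best response Bottom.
Player 1 against (Q, Beta): payoffs 5, 6 → best response Bottom.
Player 1 against (Q, Gamma): payoffs 3, 9 → best response Bottom.
Player 2 against (Top, Alpha): payoffs 6, 10 → best response Q.
Player 2 against (Top, Beta): payoffs 4, 0 → best response P.
Player 2 against (Top, Gamma): payoffs 2, 10 → best response Q.
Player 2 against (Bottom, Alpha): payoffs 11, 10 → best response P.
Player 2 against (Bottom, Beta): payoffs 12, 2 → best response P.
Player 2 against (Bottom, Gamma): payoffs 12, 9 → best response P.
Player 3 against (Top, P): payoffs 11, 0, 4 → best response Alpha.
Player 3 against (Top, Q): payoffs 3, 8, 9 → best response Gamma.
Player 3 against (Bottom, P): payoffs 9, 7, 2 → best response Alpha.
Player 3 against (Bottom, Q): payoffs 9, 8, 11 → best response Gamma.
Mutual best responses: (Bottom, P, Alpha).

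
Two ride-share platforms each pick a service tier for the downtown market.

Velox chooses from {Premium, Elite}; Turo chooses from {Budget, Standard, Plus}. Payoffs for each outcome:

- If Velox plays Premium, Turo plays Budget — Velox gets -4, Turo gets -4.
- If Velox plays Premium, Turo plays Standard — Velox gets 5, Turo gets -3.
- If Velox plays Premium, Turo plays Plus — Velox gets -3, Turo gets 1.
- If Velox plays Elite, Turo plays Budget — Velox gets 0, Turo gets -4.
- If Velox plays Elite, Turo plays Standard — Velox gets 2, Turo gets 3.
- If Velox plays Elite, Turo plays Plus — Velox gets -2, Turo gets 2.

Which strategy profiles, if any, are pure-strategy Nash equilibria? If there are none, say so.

(Premium, Budget): Velox can switch to Elite (-4 → 0). Not NE.
(Premium, Standard): Turo can switch to Plus (-3 → 1). Not NE.
(Premium, Plus): Velox can switch to Elite (-3 → -2). Not NE.
(Elite, Budget): Turo can switch to Standard (-4 → 3). Not NE.
(Elite, Standard): Velox can switch to Premium (2 → 5). Not NE.
(Elite, Plus): Turo can switch to Standard (2 → 3). Not NE.

This game has no pure Nash equilibrium.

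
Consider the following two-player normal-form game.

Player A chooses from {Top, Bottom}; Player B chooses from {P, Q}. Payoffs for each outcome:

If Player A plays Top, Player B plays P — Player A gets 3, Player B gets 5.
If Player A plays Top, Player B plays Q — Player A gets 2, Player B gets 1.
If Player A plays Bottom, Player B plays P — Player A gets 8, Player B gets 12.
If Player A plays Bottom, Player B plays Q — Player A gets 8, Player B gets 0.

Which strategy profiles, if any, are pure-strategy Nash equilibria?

(Bottom, P)

For each strategy profile, look for a profitable unilateral deviation.
(Top, P): Player A can switch to Bottom (3 → 8). Not NE.
(Top, Q): Player A can switch to Bottom (2 → 8). Not NE.
(Bottom, P): Player A gets 8, best alternative 3; Player B gets 12, best alternative 0. No profitable deviation — NE.
(Bottom, Q): Player B can switch to P (0 → 12). Not NE.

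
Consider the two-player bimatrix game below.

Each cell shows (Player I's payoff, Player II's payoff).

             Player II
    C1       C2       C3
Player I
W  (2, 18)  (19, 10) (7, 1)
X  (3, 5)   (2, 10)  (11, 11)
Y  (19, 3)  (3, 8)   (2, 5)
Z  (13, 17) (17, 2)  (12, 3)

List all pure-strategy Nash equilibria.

This game has no pure Nash equilibrium.

Mark each player's best response to every combination of opponents' strategies; a profile where every player is best-responding is a pure Nash equilibrium.
Player I against C1: payoffs 2, 3, 19, 13 → best response Y.
Player I against C2: payoffs 19, 2, 3, 17 → best response W.
Player I against C3: payoffs 7, 11, 2, 12 → best response Z.
Player II against W: payoffs 18, 10, 1 → best response C1.
Player II against X: payoffs 5, 10, 11 → best response C3.
Player II against Y: payoffs 3, 8, 5 → best response C2.
Player II against Z: payoffs 17, 2, 3 → best response C1.
No profile is a mutual best response for all players.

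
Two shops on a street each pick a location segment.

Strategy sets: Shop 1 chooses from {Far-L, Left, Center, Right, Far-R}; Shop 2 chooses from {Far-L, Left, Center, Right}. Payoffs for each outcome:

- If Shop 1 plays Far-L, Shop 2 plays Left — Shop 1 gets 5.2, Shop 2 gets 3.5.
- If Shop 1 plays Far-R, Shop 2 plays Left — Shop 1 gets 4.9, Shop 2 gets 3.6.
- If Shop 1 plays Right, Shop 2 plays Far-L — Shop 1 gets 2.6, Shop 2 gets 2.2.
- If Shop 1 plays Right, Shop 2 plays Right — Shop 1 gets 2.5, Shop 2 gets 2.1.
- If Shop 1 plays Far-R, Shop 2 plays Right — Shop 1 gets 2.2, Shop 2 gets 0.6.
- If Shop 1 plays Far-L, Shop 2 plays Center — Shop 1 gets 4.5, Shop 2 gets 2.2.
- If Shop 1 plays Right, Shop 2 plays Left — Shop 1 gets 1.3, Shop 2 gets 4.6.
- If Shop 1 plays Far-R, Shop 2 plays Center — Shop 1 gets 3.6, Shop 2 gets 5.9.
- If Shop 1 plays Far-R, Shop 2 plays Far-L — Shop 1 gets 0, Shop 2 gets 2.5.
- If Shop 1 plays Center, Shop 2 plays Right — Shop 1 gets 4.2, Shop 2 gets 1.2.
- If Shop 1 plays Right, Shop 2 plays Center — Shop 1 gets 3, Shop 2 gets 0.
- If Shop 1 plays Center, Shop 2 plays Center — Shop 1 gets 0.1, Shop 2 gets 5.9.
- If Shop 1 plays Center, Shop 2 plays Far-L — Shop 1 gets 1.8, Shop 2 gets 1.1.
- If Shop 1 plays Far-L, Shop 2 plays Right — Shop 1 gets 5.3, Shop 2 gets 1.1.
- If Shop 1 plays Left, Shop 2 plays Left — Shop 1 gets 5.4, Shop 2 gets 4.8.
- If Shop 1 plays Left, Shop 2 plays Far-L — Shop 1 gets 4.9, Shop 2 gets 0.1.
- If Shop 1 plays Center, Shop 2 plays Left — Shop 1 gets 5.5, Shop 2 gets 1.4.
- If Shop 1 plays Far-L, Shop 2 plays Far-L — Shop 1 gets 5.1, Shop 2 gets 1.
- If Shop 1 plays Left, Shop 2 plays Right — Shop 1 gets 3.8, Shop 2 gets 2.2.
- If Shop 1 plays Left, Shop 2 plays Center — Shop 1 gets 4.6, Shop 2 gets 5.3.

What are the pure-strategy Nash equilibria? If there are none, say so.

Shop 1 against Far-L: payoffs 5.1, 4.9, 1.8, 2.6, 0 → best response Far-L.
Shop 1 against Left: payoffs 5.2, 5.4, 5.5, 1.3, 4.9 → best response Center.
Shop 1 against Center: payoffs 4.5, 4.6, 0.1, 3, 3.6 → best response Left.
Shop 1 against Right: payoffs 5.3, 3.8, 4.2, 2.5, 2.2 → best response Far-L.
Shop 2 against Far-L: payoffs 1, 3.5, 2.2, 1.1 → best response Left.
Shop 2 against Left: payoffs 0.1, 4.8, 5.3, 2.2 → best response Center.
Shop 2 against Center: payoffs 1.1, 1.4, 5.9, 1.2 → best response Center.
Shop 2 against Right: payoffs 2.2, 4.6, 0, 2.1 → best response Left.
Shop 2 against Far-R: payoffs 2.5, 3.6, 5.9, 0.6 → best response Center.
Mutual best responses: (Left, Center).

Pure NE: (Left, Center)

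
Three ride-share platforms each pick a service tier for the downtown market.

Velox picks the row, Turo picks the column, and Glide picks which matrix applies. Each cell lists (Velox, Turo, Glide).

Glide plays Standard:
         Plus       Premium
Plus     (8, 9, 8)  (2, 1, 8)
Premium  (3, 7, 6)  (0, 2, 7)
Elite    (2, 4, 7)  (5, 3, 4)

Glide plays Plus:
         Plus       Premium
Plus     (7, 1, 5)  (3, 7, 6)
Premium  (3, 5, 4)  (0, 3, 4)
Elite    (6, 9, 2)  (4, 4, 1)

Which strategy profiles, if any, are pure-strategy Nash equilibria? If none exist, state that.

Pure NE: (Plus, Plus, Standard)

Check each profile: it is a Nash equilibrium iff no player can strictly gain by switching unilaterally.
(Plus, Plus, Standard): Velox gets 8, best alternative 3; Turo gets 9, best alternative 1; Glide gets 8, best alternative 5. No profitable deviation — NE.
(Plus, Plus, Plus): Turo can switch to Premium (1 → 7). Not NE.
(Plus, Premium, Standard): Velox can switch to Elite (2 → 5). Not NE.
(Plus, Premium, Plus): Velox can switch to Elite (3 → 4). Not NE.
(Premium, Plus, Standard): Velox can switch to Plus (3 → 8). Not NE.
(Premium, Plus, Plus): Velox can switch to Plus (3 → 7). Not NE.
(Premium, Premium, Standard): Velox can switch to Plus (0 → 2). Not NE.
(The remaining 5 profiles each have a profitable deviation by the same check.)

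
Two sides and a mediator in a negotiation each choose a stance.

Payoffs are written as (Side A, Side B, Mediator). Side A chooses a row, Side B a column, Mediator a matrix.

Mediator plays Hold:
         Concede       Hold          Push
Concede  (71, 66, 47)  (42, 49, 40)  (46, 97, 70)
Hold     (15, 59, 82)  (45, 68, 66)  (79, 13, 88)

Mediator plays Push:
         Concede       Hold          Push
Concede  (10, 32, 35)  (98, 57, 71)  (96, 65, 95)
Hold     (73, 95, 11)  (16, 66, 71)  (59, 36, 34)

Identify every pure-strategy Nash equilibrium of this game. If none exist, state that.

(Concede, Push, Push)

Mark each player's best response to every combination of opponents' strategies; a profile where every player is best-responding is a pure Nash equilibrium.
Side A against (Concede, Hold): payoffs 71, 15 → best response Concede.
Side A against (Concede, Push): payoffs 10, 73 → best response Hold.
Side A against (Hold, Hold): payoffs 42, 45 → best response Hold.
Side A against (Hold, Push): payoffs 98, 16 → best response Concede.
Side A against (Push, Hold): payoffs 46, 79 → best response Hold.
Side A against (Push, Push): payoffs 96, 59 → best response Concede.
Side B against (Concede, Hold): payoffs 66, 49, 97 → best response Push.
Side B against (Concede, Push): payoffs 32, 57, 65 → best response Push.
Side B against (Hold, Hold): payoffs 59, 68, 13 → best response Hold.
Side B against (Hold, Push): payoffs 95, 66, 36 → best response Concede.
Mediator against (Concede, Concede): payoffs 47, 35 → best response Hold.
Mediator against (Concede, Hold): payoffs 40, 71 → best response Push.
Mediator against (Concede, Push): payoffs 70, 95 → best response Push.
Mediator against (Hold, Concede): payoffs 82, 11 → best response Hold.
Mediator against (Hold, Hold): payoffs 66, 71 → best response Push.
Mediator against (Hold, Push): payoffs 88, 34 → best response Hold.
Mutual best responses: (Concede, Push, Push).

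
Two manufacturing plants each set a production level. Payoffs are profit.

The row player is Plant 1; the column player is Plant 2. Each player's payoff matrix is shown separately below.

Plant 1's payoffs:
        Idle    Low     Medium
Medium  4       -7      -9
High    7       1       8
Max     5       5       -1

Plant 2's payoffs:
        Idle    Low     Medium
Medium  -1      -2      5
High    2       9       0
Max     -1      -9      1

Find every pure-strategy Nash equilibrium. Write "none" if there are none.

This game has no pure Nash equilibrium.

Plant 1 against Idle: payoffs 4, 7, 5 → best response High.
Plant 1 against Low: payoffs -7, 1, 5 → best response Max.
Plant 1 against Medium: payoffs -9, 8, -1 → best response High.
Plant 2 against Medium: payoffs -1, -2, 5 → best response Medium.
Plant 2 against High: payoffs 2, 9, 0 → best response Low.
Plant 2 against Max: payoffs -1, -9, 1 → best response Medium.
No profile is a mutual best response for all players.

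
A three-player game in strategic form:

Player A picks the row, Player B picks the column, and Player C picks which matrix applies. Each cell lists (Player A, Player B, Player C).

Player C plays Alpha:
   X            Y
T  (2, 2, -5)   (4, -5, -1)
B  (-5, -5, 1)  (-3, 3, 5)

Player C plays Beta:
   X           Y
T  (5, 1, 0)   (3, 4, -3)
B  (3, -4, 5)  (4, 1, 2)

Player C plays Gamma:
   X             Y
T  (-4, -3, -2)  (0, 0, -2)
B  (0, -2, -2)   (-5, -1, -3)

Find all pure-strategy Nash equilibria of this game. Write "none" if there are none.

There is no pure-strategy Nash equilibrium.

(T, X, Alpha): Player C can switch to Beta (-5 → 0). Not NE.
(T, X, Beta): Player B can switch to Y (1 → 4). Not NE.
(T, X, Gamma): Player A can switch to B (-4 → 0). Not NE.
(T, Y, Alpha): Player B can switch to X (-5 → 2). Not NE.
(T, Y, Beta): Player A can switch to B (3 → 4). Not NE.
(T, Y, Gamma): Player C can switch to Alpha (-2 → -1). Not NE.
(B, X, Alpha): Player A can switch to T (-5 → 2). Not NE.
(B, X, Beta): Player A can switch to T (3 → 5). Not NE.
(B, X, Gamma): Player B can switch to Y (-2 → -1). Not NE.
(B, Y, Alpha): Player A can switch to T (-3 → 4). Not NE.
(B, Y, Beta): Player C can switch to Alpha (2 → 5). Not NE.
(B, Y, Gamma): Player A can switch to T (-5 → 0). Not NE.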